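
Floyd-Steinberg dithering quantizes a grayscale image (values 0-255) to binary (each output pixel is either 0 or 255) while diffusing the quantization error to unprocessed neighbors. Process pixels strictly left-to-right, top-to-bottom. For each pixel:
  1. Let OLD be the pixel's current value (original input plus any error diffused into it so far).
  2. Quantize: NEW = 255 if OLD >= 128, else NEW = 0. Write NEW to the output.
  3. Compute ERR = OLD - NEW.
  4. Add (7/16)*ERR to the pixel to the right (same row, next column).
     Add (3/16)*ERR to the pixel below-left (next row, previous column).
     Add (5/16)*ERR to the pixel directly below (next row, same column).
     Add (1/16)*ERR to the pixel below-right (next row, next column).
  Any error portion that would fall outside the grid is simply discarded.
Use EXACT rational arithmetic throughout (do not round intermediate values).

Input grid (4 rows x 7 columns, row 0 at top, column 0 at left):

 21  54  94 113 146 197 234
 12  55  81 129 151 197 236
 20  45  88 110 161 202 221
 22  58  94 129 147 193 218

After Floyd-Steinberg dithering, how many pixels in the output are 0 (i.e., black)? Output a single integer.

(0,0): OLD=21 → NEW=0, ERR=21
(0,1): OLD=1011/16 → NEW=0, ERR=1011/16
(0,2): OLD=31141/256 → NEW=0, ERR=31141/256
(0,3): OLD=680835/4096 → NEW=255, ERR=-363645/4096
(0,4): OLD=7022741/65536 → NEW=0, ERR=7022741/65536
(0,5): OLD=255728659/1048576 → NEW=255, ERR=-11658221/1048576
(0,6): OLD=3844260997/16777216 → NEW=255, ERR=-433929083/16777216
(1,0): OLD=7785/256 → NEW=0, ERR=7785/256
(1,1): OLD=229727/2048 → NEW=0, ERR=229727/2048
(1,2): OLD=10183755/65536 → NEW=255, ERR=-6527925/65536
(1,3): OLD=22379887/262144 → NEW=0, ERR=22379887/262144
(1,4): OLD=3593747949/16777216 → NEW=255, ERR=-684442131/16777216
(1,5): OLD=23827033341/134217728 → NEW=255, ERR=-10398487299/134217728
(1,6): OLD=415167314227/2147483648 → NEW=255, ERR=-132441016013/2147483648
(2,0): OLD=1655941/32768 → NEW=0, ERR=1655941/32768
(2,1): OLD=89534599/1048576 → NEW=0, ERR=89534599/1048576
(2,2): OLD=1967082069/16777216 → NEW=0, ERR=1967082069/16777216
(2,3): OLD=23367281645/134217728 → NEW=255, ERR=-10858238995/134217728
(2,4): OLD=111311274685/1073741824 → NEW=0, ERR=111311274685/1073741824
(2,5): OLD=7182214371199/34359738368 → NEW=255, ERR=-1579518912641/34359738368
(2,6): OLD=97182108451177/549755813888 → NEW=255, ERR=-43005624090263/549755813888
(3,0): OLD=902653109/16777216 → NEW=0, ERR=902653109/16777216
(3,1): OLD=17899842065/134217728 → NEW=255, ERR=-16325678575/134217728
(3,2): OLD=72576353667/1073741824 → NEW=0, ERR=72576353667/1073741824
(3,3): OLD=687433779269/4294967296 → NEW=255, ERR=-407782881211/4294967296
(3,4): OLD=68269801322677/549755813888 → NEW=0, ERR=68269801322677/549755813888
(3,5): OLD=988573774950767/4398046511104 → NEW=255, ERR=-132928085380753/4398046511104
(3,6): OLD=12487486248636913/70368744177664 → NEW=255, ERR=-5456543516667407/70368744177664
Output grid:
  Row 0: ...#.##  (4 black, running=4)
  Row 1: ..#.###  (3 black, running=7)
  Row 2: ...#.##  (4 black, running=11)
  Row 3: .#.#.##  (3 black, running=14)

Answer: 14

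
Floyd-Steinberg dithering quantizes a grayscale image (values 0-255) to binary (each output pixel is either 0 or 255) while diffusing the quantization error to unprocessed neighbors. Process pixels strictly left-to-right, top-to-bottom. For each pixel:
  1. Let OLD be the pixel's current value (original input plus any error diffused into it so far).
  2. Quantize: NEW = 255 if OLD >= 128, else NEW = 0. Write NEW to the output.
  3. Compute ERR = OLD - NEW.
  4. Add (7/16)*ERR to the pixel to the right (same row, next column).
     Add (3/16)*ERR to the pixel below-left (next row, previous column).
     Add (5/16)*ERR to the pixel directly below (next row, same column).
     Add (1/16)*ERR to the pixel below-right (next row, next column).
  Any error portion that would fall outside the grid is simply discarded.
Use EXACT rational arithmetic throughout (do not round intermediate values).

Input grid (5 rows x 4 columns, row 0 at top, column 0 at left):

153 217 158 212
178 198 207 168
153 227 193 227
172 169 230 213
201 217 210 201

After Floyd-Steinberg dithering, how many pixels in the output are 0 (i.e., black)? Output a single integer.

Answer: 3

Derivation:
(0,0): OLD=153 → NEW=255, ERR=-102
(0,1): OLD=1379/8 → NEW=255, ERR=-661/8
(0,2): OLD=15597/128 → NEW=0, ERR=15597/128
(0,3): OLD=543355/2048 → NEW=255, ERR=21115/2048
(1,0): OLD=16721/128 → NEW=255, ERR=-15919/128
(1,1): OLD=137463/1024 → NEW=255, ERR=-123657/1024
(1,2): OLD=6193667/32768 → NEW=255, ERR=-2162173/32768
(1,3): OLD=78627205/524288 → NEW=255, ERR=-55066235/524288
(2,0): OLD=1499021/16384 → NEW=0, ERR=1499021/16384
(2,1): OLD=109652767/524288 → NEW=255, ERR=-24040673/524288
(2,2): OLD=131153963/1048576 → NEW=0, ERR=131153963/1048576
(2,3): OLD=4106653887/16777216 → NEW=255, ERR=-171536193/16777216
(3,0): OLD=1610561917/8388608 → NEW=255, ERR=-528533123/8388608
(3,1): OLD=20975004195/134217728 → NEW=255, ERR=-13250516445/134217728
(3,2): OLD=474834879325/2147483648 → NEW=255, ERR=-72773450915/2147483648
(3,3): OLD=6968030268683/34359738368 → NEW=255, ERR=-1793703015157/34359738368
(4,0): OLD=349610014073/2147483648 → NEW=255, ERR=-197998316167/2147483648
(4,1): OLD=2328204432427/17179869184 → NEW=255, ERR=-2052662209493/17179869184
(4,2): OLD=72116332654987/549755813888 → NEW=255, ERR=-68071399886453/549755813888
(4,3): OLD=1129388653611837/8796093022208 → NEW=255, ERR=-1113615067051203/8796093022208
Output grid:
  Row 0: ##.#  (1 black, running=1)
  Row 1: ####  (0 black, running=1)
  Row 2: .#.#  (2 black, running=3)
  Row 3: ####  (0 black, running=3)
  Row 4: ####  (0 black, running=3)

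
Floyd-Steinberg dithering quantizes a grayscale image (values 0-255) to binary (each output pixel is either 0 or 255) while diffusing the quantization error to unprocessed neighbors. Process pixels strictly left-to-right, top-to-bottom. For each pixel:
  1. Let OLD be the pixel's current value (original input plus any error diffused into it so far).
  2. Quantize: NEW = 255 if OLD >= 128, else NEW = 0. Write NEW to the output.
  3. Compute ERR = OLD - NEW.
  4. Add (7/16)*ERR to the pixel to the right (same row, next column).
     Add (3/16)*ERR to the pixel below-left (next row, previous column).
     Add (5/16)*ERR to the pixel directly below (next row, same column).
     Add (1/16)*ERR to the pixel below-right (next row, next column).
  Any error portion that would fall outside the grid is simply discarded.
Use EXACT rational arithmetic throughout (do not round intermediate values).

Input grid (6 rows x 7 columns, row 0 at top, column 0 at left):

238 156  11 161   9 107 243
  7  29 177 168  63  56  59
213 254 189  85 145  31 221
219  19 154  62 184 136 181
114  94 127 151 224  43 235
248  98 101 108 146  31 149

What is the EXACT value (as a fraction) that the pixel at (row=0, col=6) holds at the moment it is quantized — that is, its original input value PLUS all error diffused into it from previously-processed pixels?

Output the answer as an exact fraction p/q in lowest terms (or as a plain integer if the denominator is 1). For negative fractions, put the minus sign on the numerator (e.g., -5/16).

Answer: 4737223951/16777216

Derivation:
(0,0): OLD=238 → NEW=255, ERR=-17
(0,1): OLD=2377/16 → NEW=255, ERR=-1703/16
(0,2): OLD=-9105/256 → NEW=0, ERR=-9105/256
(0,3): OLD=595721/4096 → NEW=255, ERR=-448759/4096
(0,4): OLD=-2551489/65536 → NEW=0, ERR=-2551489/65536
(0,5): OLD=94337209/1048576 → NEW=0, ERR=94337209/1048576
(0,6): OLD=4737223951/16777216 → NEW=255, ERR=459033871/16777216
Target (0,6): original=243, with diffused error = 4737223951/16777216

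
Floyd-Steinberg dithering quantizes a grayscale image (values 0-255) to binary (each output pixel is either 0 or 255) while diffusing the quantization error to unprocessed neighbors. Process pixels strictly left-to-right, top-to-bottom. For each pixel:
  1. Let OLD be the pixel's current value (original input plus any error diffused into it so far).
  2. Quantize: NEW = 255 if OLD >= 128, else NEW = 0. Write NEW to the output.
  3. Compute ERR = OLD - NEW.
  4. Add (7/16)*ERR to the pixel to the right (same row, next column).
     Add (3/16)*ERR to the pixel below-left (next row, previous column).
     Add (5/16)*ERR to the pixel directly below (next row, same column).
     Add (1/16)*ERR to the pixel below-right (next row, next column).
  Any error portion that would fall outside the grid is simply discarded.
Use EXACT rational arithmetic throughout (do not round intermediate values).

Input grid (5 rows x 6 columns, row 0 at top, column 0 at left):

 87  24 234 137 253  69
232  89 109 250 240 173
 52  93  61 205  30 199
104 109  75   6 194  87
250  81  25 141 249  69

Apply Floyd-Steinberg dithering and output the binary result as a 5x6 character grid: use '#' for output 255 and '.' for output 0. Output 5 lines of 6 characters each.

Answer: ..###.
#.####
.#.#.#
....#.
##.##.

Derivation:
(0,0): OLD=87 → NEW=0, ERR=87
(0,1): OLD=993/16 → NEW=0, ERR=993/16
(0,2): OLD=66855/256 → NEW=255, ERR=1575/256
(0,3): OLD=572177/4096 → NEW=255, ERR=-472303/4096
(0,4): OLD=13274487/65536 → NEW=255, ERR=-3437193/65536
(0,5): OLD=48291393/1048576 → NEW=0, ERR=48291393/1048576
(1,0): OLD=69331/256 → NEW=255, ERR=4051/256
(1,1): OLD=249669/2048 → NEW=0, ERR=249669/2048
(1,2): OLD=9602089/65536 → NEW=255, ERR=-7109591/65536
(1,3): OLD=41171061/262144 → NEW=255, ERR=-25675659/262144
(1,4): OLD=3056602559/16777216 → NEW=255, ERR=-1221587521/16777216
(1,5): OLD=40871611273/268435456 → NEW=255, ERR=-27579430007/268435456
(2,0): OLD=2614983/32768 → NEW=0, ERR=2614983/32768
(2,1): OLD=153782653/1048576 → NEW=255, ERR=-113604227/1048576
(2,2): OLD=-520864073/16777216 → NEW=0, ERR=-520864073/16777216
(2,3): OLD=18841095615/134217728 → NEW=255, ERR=-15384425025/134217728
(2,4): OLD=-293290097987/4294967296 → NEW=0, ERR=-293290097987/4294967296
(2,5): OLD=9103064378619/68719476736 → NEW=255, ERR=-8420402189061/68719476736
(3,0): OLD=1822415063/16777216 → NEW=0, ERR=1822415063/16777216
(3,1): OLD=16352155531/134217728 → NEW=0, ERR=16352155531/134217728
(3,2): OLD=96998591633/1073741824 → NEW=0, ERR=96998591633/1073741824
(3,3): OLD=-346442074509/68719476736 → NEW=0, ERR=-346442074509/68719476736
(3,4): OLD=77139460624019/549755813888 → NEW=255, ERR=-63048271917421/549755813888
(3,5): OLD=-50435030594627/8796093022208 → NEW=0, ERR=-50435030594627/8796093022208
(4,0): OLD=658823981113/2147483648 → NEW=255, ERR=111215650873/2147483648
(4,1): OLD=5685081484261/34359738368 → NEW=255, ERR=-3076651799579/34359738368
(4,2): OLD=22787192231199/1099511627776 → NEW=0, ERR=22787192231199/1099511627776
(4,3): OLD=2333330138247995/17592186044416 → NEW=255, ERR=-2152677303078085/17592186044416
(4,4): OLD=44539505217977323/281474976710656 → NEW=255, ERR=-27236613843239957/281474976710656
(4,5): OLD=79741757269024653/4503599627370496 → NEW=0, ERR=79741757269024653/4503599627370496
Row 0: ..###.
Row 1: #.####
Row 2: .#.#.#
Row 3: ....#.
Row 4: ##.##.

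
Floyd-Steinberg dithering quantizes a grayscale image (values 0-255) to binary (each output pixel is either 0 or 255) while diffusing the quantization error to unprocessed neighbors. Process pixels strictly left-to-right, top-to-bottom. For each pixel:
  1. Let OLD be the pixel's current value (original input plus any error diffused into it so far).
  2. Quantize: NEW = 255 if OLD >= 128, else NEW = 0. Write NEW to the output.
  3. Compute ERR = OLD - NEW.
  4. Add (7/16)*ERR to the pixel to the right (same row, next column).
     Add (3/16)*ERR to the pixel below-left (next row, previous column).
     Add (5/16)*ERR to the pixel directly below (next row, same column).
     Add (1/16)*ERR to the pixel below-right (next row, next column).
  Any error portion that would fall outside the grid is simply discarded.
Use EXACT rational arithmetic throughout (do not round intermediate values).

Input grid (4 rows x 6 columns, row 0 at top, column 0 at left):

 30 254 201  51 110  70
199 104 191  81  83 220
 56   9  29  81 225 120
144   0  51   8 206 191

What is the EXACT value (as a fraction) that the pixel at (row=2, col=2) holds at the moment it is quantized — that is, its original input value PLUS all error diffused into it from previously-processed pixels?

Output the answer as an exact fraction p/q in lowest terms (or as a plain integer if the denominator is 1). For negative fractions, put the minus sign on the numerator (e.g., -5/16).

(0,0): OLD=30 → NEW=0, ERR=30
(0,1): OLD=2137/8 → NEW=255, ERR=97/8
(0,2): OLD=26407/128 → NEW=255, ERR=-6233/128
(0,3): OLD=60817/2048 → NEW=0, ERR=60817/2048
(0,4): OLD=4030199/32768 → NEW=0, ERR=4030199/32768
(0,5): OLD=64911553/524288 → NEW=0, ERR=64911553/524288
(1,0): OLD=26963/128 → NEW=255, ERR=-5677/128
(1,1): OLD=83077/1024 → NEW=0, ERR=83077/1024
(1,2): OLD=7130409/32768 → NEW=255, ERR=-1225431/32768
(1,3): OLD=12312405/131072 → NEW=0, ERR=12312405/131072
(1,4): OLD=1573721535/8388608 → NEW=255, ERR=-565373505/8388608
(1,5): OLD=31794940809/134217728 → NEW=255, ERR=-2430579831/134217728
(2,0): OLD=939655/16384 → NEW=0, ERR=939655/16384
(2,1): OLD=26036477/524288 → NEW=0, ERR=26036477/524288
(2,2): OLD=517774775/8388608 → NEW=0, ERR=517774775/8388608
Target (2,2): original=29, with diffused error = 517774775/8388608

Answer: 517774775/8388608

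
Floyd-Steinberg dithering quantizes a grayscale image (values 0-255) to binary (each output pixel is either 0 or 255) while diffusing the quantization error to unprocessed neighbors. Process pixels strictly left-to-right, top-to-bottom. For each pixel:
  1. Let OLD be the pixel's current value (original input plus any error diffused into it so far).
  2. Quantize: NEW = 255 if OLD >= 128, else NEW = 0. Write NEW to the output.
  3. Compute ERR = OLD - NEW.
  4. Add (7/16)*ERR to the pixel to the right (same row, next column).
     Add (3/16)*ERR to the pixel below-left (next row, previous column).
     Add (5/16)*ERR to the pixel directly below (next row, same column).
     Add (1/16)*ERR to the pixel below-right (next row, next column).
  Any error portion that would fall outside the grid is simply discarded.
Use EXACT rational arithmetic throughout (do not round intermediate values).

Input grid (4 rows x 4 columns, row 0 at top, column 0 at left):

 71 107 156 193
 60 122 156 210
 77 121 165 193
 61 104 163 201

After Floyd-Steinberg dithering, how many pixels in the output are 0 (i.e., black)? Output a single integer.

Answer: 8

Derivation:
(0,0): OLD=71 → NEW=0, ERR=71
(0,1): OLD=2209/16 → NEW=255, ERR=-1871/16
(0,2): OLD=26839/256 → NEW=0, ERR=26839/256
(0,3): OLD=978401/4096 → NEW=255, ERR=-66079/4096
(1,0): OLD=15427/256 → NEW=0, ERR=15427/256
(1,1): OLD=278357/2048 → NEW=255, ERR=-243883/2048
(1,2): OLD=8279161/65536 → NEW=0, ERR=8279161/65536
(1,3): OLD=279739551/1048576 → NEW=255, ERR=12352671/1048576
(2,0): OLD=2408567/32768 → NEW=0, ERR=2408567/32768
(2,1): OLD=150363149/1048576 → NEW=255, ERR=-117023731/1048576
(2,2): OLD=315449665/2097152 → NEW=255, ERR=-219324095/2097152
(2,3): OLD=5329196573/33554432 → NEW=255, ERR=-3227183587/33554432
(3,0): OLD=1057709703/16777216 → NEW=0, ERR=1057709703/16777216
(3,1): OLD=21928764889/268435456 → NEW=0, ERR=21928764889/268435456
(3,2): OLD=605803121447/4294967296 → NEW=255, ERR=-489413539033/4294967296
(3,3): OLD=7872146808465/68719476736 → NEW=0, ERR=7872146808465/68719476736
Output grid:
  Row 0: .#.#  (2 black, running=2)
  Row 1: .#.#  (2 black, running=4)
  Row 2: .###  (1 black, running=5)
  Row 3: ..#.  (3 black, running=8)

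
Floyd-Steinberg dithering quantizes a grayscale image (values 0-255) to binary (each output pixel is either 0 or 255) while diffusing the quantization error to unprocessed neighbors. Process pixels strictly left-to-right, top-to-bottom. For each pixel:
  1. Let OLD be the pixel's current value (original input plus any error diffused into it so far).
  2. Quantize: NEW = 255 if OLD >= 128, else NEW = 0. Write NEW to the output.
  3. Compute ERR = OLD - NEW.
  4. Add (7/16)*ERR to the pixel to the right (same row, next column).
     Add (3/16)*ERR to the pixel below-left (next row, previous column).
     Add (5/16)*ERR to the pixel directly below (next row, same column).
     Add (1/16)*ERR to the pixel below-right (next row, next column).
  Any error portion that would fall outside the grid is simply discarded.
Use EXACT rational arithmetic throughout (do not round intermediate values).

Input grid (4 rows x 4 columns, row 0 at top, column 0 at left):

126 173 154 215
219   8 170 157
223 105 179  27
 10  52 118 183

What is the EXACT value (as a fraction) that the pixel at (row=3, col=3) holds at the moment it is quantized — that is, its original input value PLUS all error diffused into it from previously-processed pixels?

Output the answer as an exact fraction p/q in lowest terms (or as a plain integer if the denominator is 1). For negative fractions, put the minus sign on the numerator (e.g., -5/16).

(0,0): OLD=126 → NEW=0, ERR=126
(0,1): OLD=1825/8 → NEW=255, ERR=-215/8
(0,2): OLD=18207/128 → NEW=255, ERR=-14433/128
(0,3): OLD=339289/2048 → NEW=255, ERR=-182951/2048
(1,0): OLD=32427/128 → NEW=255, ERR=-213/128
(1,1): OLD=-14739/1024 → NEW=0, ERR=-14739/1024
(1,2): OLD=3605681/32768 → NEW=0, ERR=3605681/32768
(1,3): OLD=89222055/524288 → NEW=255, ERR=-44471385/524288
(2,0): OLD=3600895/16384 → NEW=255, ERR=-577025/16384
(2,1): OLD=55376165/524288 → NEW=0, ERR=55376165/524288
(2,2): OLD=254585993/1048576 → NEW=255, ERR=-12800887/1048576
(2,3): OLD=34046565/16777216 → NEW=0, ERR=34046565/16777216
(3,0): OLD=157690575/8388608 → NEW=0, ERR=157690575/8388608
(3,1): OLD=11910590993/134217728 → NEW=0, ERR=11910590993/134217728
(3,2): OLD=343578055535/2147483648 → NEW=255, ERR=-204030274705/2147483648
(3,3): OLD=4855193783433/34359738368 → NEW=255, ERR=-3906539500407/34359738368
Target (3,3): original=183, with diffused error = 4855193783433/34359738368

Answer: 4855193783433/34359738368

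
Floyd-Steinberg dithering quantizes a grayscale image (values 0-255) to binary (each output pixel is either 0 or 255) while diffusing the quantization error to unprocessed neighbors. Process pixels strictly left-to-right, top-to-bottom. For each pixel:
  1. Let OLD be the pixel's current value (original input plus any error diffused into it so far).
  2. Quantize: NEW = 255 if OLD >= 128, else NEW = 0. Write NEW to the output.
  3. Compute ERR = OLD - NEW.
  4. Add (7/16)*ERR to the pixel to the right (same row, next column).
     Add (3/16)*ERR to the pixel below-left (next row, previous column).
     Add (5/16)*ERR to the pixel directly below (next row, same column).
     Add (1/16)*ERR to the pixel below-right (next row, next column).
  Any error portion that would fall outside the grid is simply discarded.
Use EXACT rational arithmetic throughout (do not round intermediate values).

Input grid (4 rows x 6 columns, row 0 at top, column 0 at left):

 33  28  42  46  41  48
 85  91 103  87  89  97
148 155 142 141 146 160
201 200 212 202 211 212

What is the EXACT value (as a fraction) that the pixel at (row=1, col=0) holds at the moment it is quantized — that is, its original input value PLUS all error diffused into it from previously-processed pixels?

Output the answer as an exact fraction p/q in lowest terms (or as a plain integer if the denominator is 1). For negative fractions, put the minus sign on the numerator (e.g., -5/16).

Answer: 26437/256

Derivation:
(0,0): OLD=33 → NEW=0, ERR=33
(0,1): OLD=679/16 → NEW=0, ERR=679/16
(0,2): OLD=15505/256 → NEW=0, ERR=15505/256
(0,3): OLD=296951/4096 → NEW=0, ERR=296951/4096
(0,4): OLD=4765633/65536 → NEW=0, ERR=4765633/65536
(0,5): OLD=83691079/1048576 → NEW=0, ERR=83691079/1048576
(1,0): OLD=26437/256 → NEW=0, ERR=26437/256
Target (1,0): original=85, with diffused error = 26437/256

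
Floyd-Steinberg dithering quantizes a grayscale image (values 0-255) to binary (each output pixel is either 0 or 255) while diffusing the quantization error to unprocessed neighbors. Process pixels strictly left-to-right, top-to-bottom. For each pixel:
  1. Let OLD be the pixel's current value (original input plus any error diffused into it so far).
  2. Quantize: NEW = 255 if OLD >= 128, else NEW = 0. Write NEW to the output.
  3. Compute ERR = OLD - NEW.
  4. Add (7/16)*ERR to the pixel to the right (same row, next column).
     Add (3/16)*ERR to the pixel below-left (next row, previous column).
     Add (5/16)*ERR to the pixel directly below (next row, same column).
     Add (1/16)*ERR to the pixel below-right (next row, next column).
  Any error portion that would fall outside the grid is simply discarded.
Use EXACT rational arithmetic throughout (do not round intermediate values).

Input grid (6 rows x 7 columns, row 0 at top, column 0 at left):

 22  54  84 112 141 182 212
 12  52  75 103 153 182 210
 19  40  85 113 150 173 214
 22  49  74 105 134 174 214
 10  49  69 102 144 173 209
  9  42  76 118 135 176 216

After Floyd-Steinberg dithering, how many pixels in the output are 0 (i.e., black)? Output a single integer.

Answer: 24

Derivation:
(0,0): OLD=22 → NEW=0, ERR=22
(0,1): OLD=509/8 → NEW=0, ERR=509/8
(0,2): OLD=14315/128 → NEW=0, ERR=14315/128
(0,3): OLD=329581/2048 → NEW=255, ERR=-192659/2048
(0,4): OLD=3271675/32768 → NEW=0, ERR=3271675/32768
(0,5): OLD=118322141/524288 → NEW=255, ERR=-15371299/524288
(0,6): OLD=1670785803/8388608 → NEW=255, ERR=-468309237/8388608
(1,0): OLD=3943/128 → NEW=0, ERR=3943/128
(1,1): OLD=110289/1024 → NEW=0, ERR=110289/1024
(1,2): OLD=4699173/32768 → NEW=255, ERR=-3656667/32768
(1,3): OLD=6617985/131072 → NEW=0, ERR=6617985/131072
(1,4): OLD=1635060003/8388608 → NEW=255, ERR=-504035037/8388608
(1,5): OLD=9551149203/67108864 → NEW=255, ERR=-7561611117/67108864
(1,6): OLD=151854609469/1073741824 → NEW=255, ERR=-121949555651/1073741824
(2,0): OLD=799883/16384 → NEW=0, ERR=799883/16384
(2,1): OLD=39855529/524288 → NEW=0, ERR=39855529/524288
(2,2): OLD=835370811/8388608 → NEW=0, ERR=835370811/8388608
(2,3): OLD=10341871139/67108864 → NEW=255, ERR=-6770889181/67108864
(2,4): OLD=37103611411/536870912 → NEW=0, ERR=37103611411/536870912
(2,5): OLD=2456273887537/17179869184 → NEW=255, ERR=-1924592754383/17179869184
(2,6): OLD=33659985907303/274877906944 → NEW=0, ERR=33659985907303/274877906944
(3,0): OLD=432097243/8388608 → NEW=0, ERR=432097243/8388608
(3,1): OLD=7852722111/67108864 → NEW=0, ERR=7852722111/67108864
(3,2): OLD=76314811181/536870912 → NEW=255, ERR=-60587271379/536870912
(3,3): OLD=92942807851/2147483648 → NEW=0, ERR=92942807851/2147483648
(3,4): OLD=40467888702427/274877906944 → NEW=255, ERR=-29625977568293/274877906944
(3,5): OLD=261943918183873/2199023255552 → NEW=0, ERR=261943918183873/2199023255552
(3,6): OLD=10463114618028255/35184372088832 → NEW=255, ERR=1491099735376095/35184372088832
(4,0): OLD=51579474293/1073741824 → NEW=0, ERR=51579474293/1073741824
(4,1): OLD=1522872497777/17179869184 → NEW=0, ERR=1522872497777/17179869184
(4,2): OLD=24173643891775/274877906944 → NEW=0, ERR=24173643891775/274877906944
(4,3): OLD=278700516374373/2199023255552 → NEW=0, ERR=278700516374373/2199023255552
(4,4): OLD=3356709641235871/17592186044416 → NEW=255, ERR=-1129297800090209/17592186044416
(4,5): OLD=103216860272720671/562949953421312 → NEW=255, ERR=-40335377849713889/562949953421312
(4,6): OLD=1786502621178029193/9007199254740992 → NEW=255, ERR=-510333188780923767/9007199254740992
(5,0): OLD=11168876599267/274877906944 → NEW=0, ERR=11168876599267/274877906944
(5,1): OLD=235227583288865/2199023255552 → NEW=0, ERR=235227583288865/2199023255552
(5,2): OLD=3159290173141431/17592186044416 → NEW=255, ERR=-1326717268184649/17592186044416
(5,3): OLD=16617133419171379/140737488355328 → NEW=0, ERR=16617133419171379/140737488355328
(5,4): OLD=1450905185755096913/9007199254740992 → NEW=255, ERR=-845930624203856047/9007199254740992
(5,5): OLD=7053364231978785857/72057594037927936 → NEW=0, ERR=7053364231978785857/72057594037927936
(5,6): OLD=272828338702930119343/1152921504606846976 → NEW=255, ERR=-21166644971815859537/1152921504606846976
Output grid:
  Row 0: ...#.##  (4 black, running=4)
  Row 1: ..#.###  (3 black, running=7)
  Row 2: ...#.#.  (5 black, running=12)
  Row 3: ..#.#.#  (4 black, running=16)
  Row 4: ....###  (4 black, running=20)
  Row 5: ..#.#.#  (4 black, running=24)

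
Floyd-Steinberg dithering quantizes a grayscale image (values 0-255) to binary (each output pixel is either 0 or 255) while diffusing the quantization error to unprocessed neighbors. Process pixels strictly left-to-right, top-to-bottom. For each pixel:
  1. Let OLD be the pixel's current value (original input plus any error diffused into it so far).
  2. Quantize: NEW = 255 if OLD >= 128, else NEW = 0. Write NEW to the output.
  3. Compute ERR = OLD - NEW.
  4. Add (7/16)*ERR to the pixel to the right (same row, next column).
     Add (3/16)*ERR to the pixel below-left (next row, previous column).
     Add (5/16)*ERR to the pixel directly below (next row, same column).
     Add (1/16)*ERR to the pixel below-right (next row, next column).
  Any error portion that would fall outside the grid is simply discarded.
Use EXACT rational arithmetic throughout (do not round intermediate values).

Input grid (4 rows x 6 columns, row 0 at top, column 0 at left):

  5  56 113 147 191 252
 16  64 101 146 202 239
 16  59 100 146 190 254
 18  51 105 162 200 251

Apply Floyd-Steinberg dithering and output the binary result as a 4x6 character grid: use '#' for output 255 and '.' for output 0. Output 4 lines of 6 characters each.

(0,0): OLD=5 → NEW=0, ERR=5
(0,1): OLD=931/16 → NEW=0, ERR=931/16
(0,2): OLD=35445/256 → NEW=255, ERR=-29835/256
(0,3): OLD=393267/4096 → NEW=0, ERR=393267/4096
(0,4): OLD=15270245/65536 → NEW=255, ERR=-1441435/65536
(0,5): OLD=254151107/1048576 → NEW=255, ERR=-13235773/1048576
(1,0): OLD=7289/256 → NEW=0, ERR=7289/256
(1,1): OLD=149711/2048 → NEW=0, ERR=149711/2048
(1,2): OLD=7746427/65536 → NEW=0, ERR=7746427/65536
(1,3): OLD=56704095/262144 → NEW=255, ERR=-10142625/262144
(1,4): OLD=3050658365/16777216 → NEW=255, ERR=-1227531715/16777216
(1,5): OLD=54135482779/268435456 → NEW=255, ERR=-14315558501/268435456
(2,0): OLD=1264981/32768 → NEW=0, ERR=1264981/32768
(2,1): OLD=128634743/1048576 → NEW=0, ERR=128634743/1048576
(2,2): OLD=3152819493/16777216 → NEW=255, ERR=-1125370587/16777216
(2,3): OLD=13184416317/134217728 → NEW=0, ERR=13184416317/134217728
(2,4): OLD=849090353975/4294967296 → NEW=255, ERR=-246126306505/4294967296
(2,5): OLD=14272370146289/68719476736 → NEW=255, ERR=-3251096421391/68719476736
(3,0): OLD=890291077/16777216 → NEW=0, ERR=890291077/16777216
(3,1): OLD=13742291873/134217728 → NEW=0, ERR=13742291873/134217728
(3,2): OLD=166342749363/1073741824 → NEW=255, ERR=-107461415757/1073741824
(3,3): OLD=9206668410969/68719476736 → NEW=255, ERR=-8316798156711/68719476736
(3,4): OLD=69495882913977/549755813888 → NEW=0, ERR=69495882913977/549755813888
(3,5): OLD=2532742504883767/8796093022208 → NEW=255, ERR=289738784220727/8796093022208
Row 0: ..#.##
Row 1: ...###
Row 2: ..#.##
Row 3: ..##.#

Answer: ..#.##
...###
..#.##
..##.#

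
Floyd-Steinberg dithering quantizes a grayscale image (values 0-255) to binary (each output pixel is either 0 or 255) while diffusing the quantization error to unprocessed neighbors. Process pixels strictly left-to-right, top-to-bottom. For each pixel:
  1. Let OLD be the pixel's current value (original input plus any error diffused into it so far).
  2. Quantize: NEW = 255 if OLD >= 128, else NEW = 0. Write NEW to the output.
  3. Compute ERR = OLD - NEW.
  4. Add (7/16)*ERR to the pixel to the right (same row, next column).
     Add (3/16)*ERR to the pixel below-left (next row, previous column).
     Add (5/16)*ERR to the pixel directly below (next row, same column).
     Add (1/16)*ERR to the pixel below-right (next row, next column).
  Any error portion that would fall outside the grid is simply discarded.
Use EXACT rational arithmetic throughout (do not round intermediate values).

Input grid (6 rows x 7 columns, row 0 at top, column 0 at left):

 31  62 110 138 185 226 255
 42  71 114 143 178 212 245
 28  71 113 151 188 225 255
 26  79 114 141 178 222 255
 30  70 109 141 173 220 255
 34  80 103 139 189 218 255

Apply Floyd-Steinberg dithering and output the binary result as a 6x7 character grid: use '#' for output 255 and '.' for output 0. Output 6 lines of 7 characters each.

Answer: ..#.###
..#.###
..##.##
.#..###
..##.##
...####

Derivation:
(0,0): OLD=31 → NEW=0, ERR=31
(0,1): OLD=1209/16 → NEW=0, ERR=1209/16
(0,2): OLD=36623/256 → NEW=255, ERR=-28657/256
(0,3): OLD=364649/4096 → NEW=0, ERR=364649/4096
(0,4): OLD=14676703/65536 → NEW=255, ERR=-2034977/65536
(0,5): OLD=222733337/1048576 → NEW=255, ERR=-44653543/1048576
(0,6): OLD=3965615279/16777216 → NEW=255, ERR=-312574801/16777216
(1,0): OLD=16859/256 → NEW=0, ERR=16859/256
(1,1): OLD=213757/2048 → NEW=0, ERR=213757/2048
(1,2): OLD=9574593/65536 → NEW=255, ERR=-7137087/65536
(1,3): OLD=28929389/262144 → NEW=0, ERR=28929389/262144
(1,4): OLD=3592958695/16777216 → NEW=255, ERR=-685231385/16777216
(1,5): OLD=23540367511/134217728 → NEW=255, ERR=-10685153129/134217728
(1,6): OLD=433118776313/2147483648 → NEW=255, ERR=-114489553927/2147483648
(2,0): OLD=2233135/32768 → NEW=0, ERR=2233135/32768
(2,1): OLD=122818549/1048576 → NEW=0, ERR=122818549/1048576
(2,2): OLD=2641184543/16777216 → NEW=255, ERR=-1637005537/16777216
(2,3): OLD=17224665575/134217728 → NEW=255, ERR=-17000855065/134217728
(2,4): OLD=120034036375/1073741824 → NEW=0, ERR=120034036375/1073741824
(2,5): OLD=8125427112669/34359738368 → NEW=255, ERR=-636306171171/34359738368
(2,6): OLD=123839025828059/549755813888 → NEW=255, ERR=-16348706713381/549755813888
(3,0): OLD=1161964863/16777216 → NEW=0, ERR=1161964863/16777216
(3,1): OLD=17698993747/134217728 → NEW=255, ERR=-16526526893/134217728
(3,2): OLD=14182717609/1073741824 → NEW=0, ERR=14182717609/1073741824
(3,3): OLD=524235032591/4294967296 → NEW=0, ERR=524235032591/4294967296
(3,4): OLD=140158005107007/549755813888 → NEW=255, ERR=-29727434433/549755813888
(3,5): OLD=957015685839661/4398046511104 → NEW=255, ERR=-164486174491859/4398046511104
(3,6): OLD=16057231085416179/70368744177664 → NEW=255, ERR=-1886798679888141/70368744177664
(4,0): OLD=61323523281/2147483648 → NEW=0, ERR=61323523281/2147483648
(4,1): OLD=1746152005405/34359738368 → NEW=0, ERR=1746152005405/34359738368
(4,2): OLD=82766532466643/549755813888 → NEW=255, ERR=-57421200074797/549755813888
(4,3): OLD=590491752789249/4398046511104 → NEW=255, ERR=-531010107542271/4398046511104
(4,4): OLD=4249445521230131/35184372088832 → NEW=0, ERR=4249445521230131/35184372088832
(4,5): OLD=288367121691978547/1125899906842624 → NEW=255, ERR=1262645447109427/1125899906842624
(4,6): OLD=4409457782986704725/18014398509481984 → NEW=255, ERR=-184213836931201195/18014398509481984
(5,0): OLD=28836035550887/549755813888 → NEW=0, ERR=28836035550887/549755813888
(5,1): OLD=444333536400397/4398046511104 → NEW=0, ERR=444333536400397/4398046511104
(5,2): OLD=3345972268087659/35184372088832 → NEW=0, ERR=3345972268087659/35184372088832
(5,3): OLD=44752412429694263/281474976710656 → NEW=255, ERR=-27023706631523017/281474976710656
(5,4): OLD=3195818164816778365/18014398509481984 → NEW=255, ERR=-1397853455101127555/18014398509481984
(5,5): OLD=27386667023605122477/144115188075855872 → NEW=255, ERR=-9362705935738124883/144115188075855872
(5,6): OLD=515244090939307042435/2305843009213693952 → NEW=255, ERR=-72745876410184915325/2305843009213693952
Row 0: ..#.###
Row 1: ..#.###
Row 2: ..##.##
Row 3: .#..###
Row 4: ..##.##
Row 5: ...####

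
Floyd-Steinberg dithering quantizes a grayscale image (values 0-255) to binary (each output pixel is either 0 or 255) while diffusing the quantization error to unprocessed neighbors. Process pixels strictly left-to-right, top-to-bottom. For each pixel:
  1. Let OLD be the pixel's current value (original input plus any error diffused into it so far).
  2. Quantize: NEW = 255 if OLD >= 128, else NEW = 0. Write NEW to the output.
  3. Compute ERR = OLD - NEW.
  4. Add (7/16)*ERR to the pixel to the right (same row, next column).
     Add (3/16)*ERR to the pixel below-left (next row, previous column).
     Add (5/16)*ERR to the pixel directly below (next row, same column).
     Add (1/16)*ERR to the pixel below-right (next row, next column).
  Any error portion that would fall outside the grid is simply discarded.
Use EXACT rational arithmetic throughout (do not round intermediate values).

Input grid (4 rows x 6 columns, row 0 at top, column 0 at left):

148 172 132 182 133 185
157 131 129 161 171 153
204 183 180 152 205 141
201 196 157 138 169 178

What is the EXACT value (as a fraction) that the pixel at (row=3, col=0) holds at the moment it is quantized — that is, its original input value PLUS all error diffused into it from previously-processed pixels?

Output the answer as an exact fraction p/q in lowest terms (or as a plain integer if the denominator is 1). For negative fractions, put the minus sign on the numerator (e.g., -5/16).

Answer: 2726619861/16777216

Derivation:
(0,0): OLD=148 → NEW=255, ERR=-107
(0,1): OLD=2003/16 → NEW=0, ERR=2003/16
(0,2): OLD=47813/256 → NEW=255, ERR=-17467/256
(0,3): OLD=623203/4096 → NEW=255, ERR=-421277/4096
(0,4): OLD=5767349/65536 → NEW=0, ERR=5767349/65536
(0,5): OLD=234358003/1048576 → NEW=255, ERR=-33028877/1048576
(1,0): OLD=37641/256 → NEW=255, ERR=-27639/256
(1,1): OLD=211775/2048 → NEW=0, ERR=211775/2048
(1,2): OLD=9270571/65536 → NEW=255, ERR=-7441109/65536
(1,3): OLD=23965327/262144 → NEW=0, ERR=23965327/262144
(1,4): OLD=3794387469/16777216 → NEW=255, ERR=-483802611/16777216
(1,5): OLD=36518137675/268435456 → NEW=255, ERR=-31932903605/268435456
(2,0): OLD=6214437/32768 → NEW=255, ERR=-2141403/32768
(2,1): OLD=166394855/1048576 → NEW=255, ERR=-100992025/1048576
(2,2): OLD=2113678709/16777216 → NEW=0, ERR=2113678709/16777216
(2,3): OLD=29955256589/134217728 → NEW=255, ERR=-4270264051/134217728
(2,4): OLD=710722174119/4294967296 → NEW=255, ERR=-384494486361/4294967296
(2,5): OLD=4319499058433/68719476736 → NEW=0, ERR=4319499058433/68719476736
(3,0): OLD=2726619861/16777216 → NEW=255, ERR=-1551570219/16777216
Target (3,0): original=201, with diffused error = 2726619861/16777216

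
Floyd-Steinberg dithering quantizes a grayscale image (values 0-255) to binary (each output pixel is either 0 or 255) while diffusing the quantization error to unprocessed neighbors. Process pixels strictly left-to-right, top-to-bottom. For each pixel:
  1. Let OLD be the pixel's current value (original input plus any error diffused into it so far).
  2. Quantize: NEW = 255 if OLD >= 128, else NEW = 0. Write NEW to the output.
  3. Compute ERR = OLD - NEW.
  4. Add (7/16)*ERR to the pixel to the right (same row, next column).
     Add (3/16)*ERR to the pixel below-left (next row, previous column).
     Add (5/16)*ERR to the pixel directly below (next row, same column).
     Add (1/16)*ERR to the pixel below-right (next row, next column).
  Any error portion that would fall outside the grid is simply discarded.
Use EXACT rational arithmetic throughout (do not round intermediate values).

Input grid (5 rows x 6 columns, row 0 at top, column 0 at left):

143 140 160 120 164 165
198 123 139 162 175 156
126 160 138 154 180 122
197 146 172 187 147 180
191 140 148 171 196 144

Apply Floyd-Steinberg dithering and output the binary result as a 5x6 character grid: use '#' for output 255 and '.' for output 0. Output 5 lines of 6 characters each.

(0,0): OLD=143 → NEW=255, ERR=-112
(0,1): OLD=91 → NEW=0, ERR=91
(0,2): OLD=3197/16 → NEW=255, ERR=-883/16
(0,3): OLD=24539/256 → NEW=0, ERR=24539/256
(0,4): OLD=843517/4096 → NEW=255, ERR=-200963/4096
(0,5): OLD=9406699/65536 → NEW=255, ERR=-7304981/65536
(1,0): OLD=2881/16 → NEW=255, ERR=-1199/16
(1,1): OLD=12967/128 → NEW=0, ERR=12967/128
(1,2): OLD=777155/4096 → NEW=255, ERR=-267325/4096
(1,3): OLD=2469935/16384 → NEW=255, ERR=-1707985/16384
(1,4): OLD=103967221/1048576 → NEW=0, ERR=103967221/1048576
(1,5): OLD=2709171235/16777216 → NEW=255, ERR=-1569018845/16777216
(2,0): OLD=248989/2048 → NEW=0, ERR=248989/2048
(2,1): OLD=14937407/65536 → NEW=255, ERR=-1774273/65536
(2,2): OLD=97040861/1048576 → NEW=0, ERR=97040861/1048576
(2,3): OLD=1479944277/8388608 → NEW=255, ERR=-659150763/8388608
(2,4): OLD=40951615903/268435456 → NEW=255, ERR=-27499425377/268435456
(2,5): OLD=232584133449/4294967296 → NEW=0, ERR=232584133449/4294967296
(3,0): OLD=241084893/1048576 → NEW=255, ERR=-26301987/1048576
(3,1): OLD=1271011369/8388608 → NEW=255, ERR=-868083671/8388608
(3,2): OLD=9342969363/67108864 → NEW=255, ERR=-7769790957/67108864
(3,3): OLD=422484799761/4294967296 → NEW=0, ERR=422484799761/4294967296
(3,4): OLD=5609734929025/34359738368 → NEW=255, ERR=-3151998354815/34359738368
(3,5): OLD=82675496905839/549755813888 → NEW=255, ERR=-57512235635601/549755813888
(4,0): OLD=21979255555/134217728 → NEW=255, ERR=-12246265085/134217728
(4,1): OLD=95491761367/2147483648 → NEW=0, ERR=95491761367/2147483648
(4,2): OLD=9844029669557/68719476736 → NEW=255, ERR=-7679436898123/68719476736
(4,3): OLD=141190957974857/1099511627776 → NEW=255, ERR=-139184507108023/1099511627776
(4,4): OLD=1732539873104185/17592186044416 → NEW=0, ERR=1732539873104185/17592186044416
(4,5): OLD=41844394898702319/281474976710656 → NEW=255, ERR=-29931724162514961/281474976710656
Row 0: #.#.##
Row 1: #.##.#
Row 2: .#.##.
Row 3: ###.##
Row 4: #.##.#

Answer: #.#.##
#.##.#
.#.##.
###.##
#.##.#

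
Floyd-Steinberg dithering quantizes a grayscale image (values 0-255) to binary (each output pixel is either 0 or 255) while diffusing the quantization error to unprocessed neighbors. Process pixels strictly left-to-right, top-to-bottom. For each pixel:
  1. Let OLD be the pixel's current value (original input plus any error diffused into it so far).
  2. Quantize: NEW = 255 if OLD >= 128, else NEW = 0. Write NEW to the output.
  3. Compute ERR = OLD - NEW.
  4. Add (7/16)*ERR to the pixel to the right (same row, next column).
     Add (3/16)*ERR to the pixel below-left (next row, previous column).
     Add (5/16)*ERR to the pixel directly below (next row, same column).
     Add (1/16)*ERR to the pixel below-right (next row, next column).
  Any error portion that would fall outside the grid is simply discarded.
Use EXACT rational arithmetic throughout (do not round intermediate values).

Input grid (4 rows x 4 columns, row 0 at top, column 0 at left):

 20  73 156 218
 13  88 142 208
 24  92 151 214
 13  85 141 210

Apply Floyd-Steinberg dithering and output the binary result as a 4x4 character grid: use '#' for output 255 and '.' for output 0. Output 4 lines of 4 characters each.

(0,0): OLD=20 → NEW=0, ERR=20
(0,1): OLD=327/4 → NEW=0, ERR=327/4
(0,2): OLD=12273/64 → NEW=255, ERR=-4047/64
(0,3): OLD=194903/1024 → NEW=255, ERR=-66217/1024
(1,0): OLD=2213/64 → NEW=0, ERR=2213/64
(1,1): OLD=60451/512 → NEW=0, ERR=60451/512
(1,2): OLD=2734143/16384 → NEW=255, ERR=-1443777/16384
(1,3): OLD=38086121/262144 → NEW=255, ERR=-28760599/262144
(2,0): OLD=466481/8192 → NEW=0, ERR=466481/8192
(2,1): OLD=36555339/262144 → NEW=255, ERR=-30291381/262144
(2,2): OLD=31308399/524288 → NEW=0, ERR=31308399/524288
(2,3): OLD=1680514051/8388608 → NEW=255, ERR=-458580989/8388608
(3,0): OLD=38288769/4194304 → NEW=0, ERR=38288769/4194304
(3,1): OLD=4539204191/67108864 → NEW=0, ERR=4539204191/67108864
(3,2): OLD=184448864609/1073741824 → NEW=255, ERR=-89355300511/1073741824
(3,3): OLD=2752913193255/17179869184 → NEW=255, ERR=-1627953448665/17179869184
Row 0: ..##
Row 1: ..##
Row 2: .#.#
Row 3: ..##

Answer: ..##
..##
.#.#
..##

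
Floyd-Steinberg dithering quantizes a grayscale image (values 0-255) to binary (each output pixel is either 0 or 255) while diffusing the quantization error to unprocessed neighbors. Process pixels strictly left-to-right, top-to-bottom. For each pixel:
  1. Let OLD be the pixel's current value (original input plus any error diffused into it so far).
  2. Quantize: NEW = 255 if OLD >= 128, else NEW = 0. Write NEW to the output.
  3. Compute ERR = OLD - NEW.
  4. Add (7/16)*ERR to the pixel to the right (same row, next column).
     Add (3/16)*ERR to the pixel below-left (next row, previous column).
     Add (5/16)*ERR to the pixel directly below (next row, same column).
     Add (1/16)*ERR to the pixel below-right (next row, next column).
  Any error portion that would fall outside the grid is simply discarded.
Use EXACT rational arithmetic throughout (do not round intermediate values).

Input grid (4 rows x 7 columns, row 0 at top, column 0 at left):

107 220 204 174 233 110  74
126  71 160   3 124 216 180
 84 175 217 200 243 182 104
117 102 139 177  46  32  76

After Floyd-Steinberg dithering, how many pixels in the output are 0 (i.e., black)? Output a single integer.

(0,0): OLD=107 → NEW=0, ERR=107
(0,1): OLD=4269/16 → NEW=255, ERR=189/16
(0,2): OLD=53547/256 → NEW=255, ERR=-11733/256
(0,3): OLD=630573/4096 → NEW=255, ERR=-413907/4096
(0,4): OLD=12372539/65536 → NEW=255, ERR=-4339141/65536
(0,5): OLD=84969373/1048576 → NEW=0, ERR=84969373/1048576
(0,6): OLD=1836299595/16777216 → NEW=0, ERR=1836299595/16777216
(1,0): OLD=41383/256 → NEW=255, ERR=-23897/256
(1,1): OLD=65425/2048 → NEW=0, ERR=65425/2048
(1,2): OLD=9269733/65536 → NEW=255, ERR=-7441947/65536
(1,3): OLD=-24520383/262144 → NEW=0, ERR=-24520383/262144
(1,4): OLD=1195620707/16777216 → NEW=0, ERR=1195620707/16777216
(1,5): OLD=38773515987/134217728 → NEW=255, ERR=4547995347/134217728
(1,6): OLD=502711087613/2147483648 → NEW=255, ERR=-44897242627/2147483648
(2,0): OLD=1992907/32768 → NEW=0, ERR=1992907/32768
(2,1): OLD=193426025/1048576 → NEW=255, ERR=-73960855/1048576
(2,2): OLD=2266827131/16777216 → NEW=255, ERR=-2011362949/16777216
(2,3): OLD=16721375843/134217728 → NEW=0, ERR=16721375843/134217728
(2,4): OLD=343901267795/1073741824 → NEW=255, ERR=70097102675/1073741824
(2,5): OLD=7617019170801/34359738368 → NEW=255, ERR=-1144714113039/34359738368
(2,6): OLD=46734113251751/549755813888 → NEW=0, ERR=46734113251751/549755813888
(3,0): OLD=2059916827/16777216 → NEW=0, ERR=2059916827/16777216
(3,1): OLD=15434622719/134217728 → NEW=0, ERR=15434622719/134217728
(3,2): OLD=183392603117/1073741824 → NEW=255, ERR=-90411562003/1073741824
(3,3): OLD=789593756139/4294967296 → NEW=255, ERR=-305622904341/4294967296
(3,4): OLD=20235951100443/549755813888 → NEW=0, ERR=20235951100443/549755813888
(3,5): OLD=253820780847745/4398046511104 → NEW=0, ERR=253820780847745/4398046511104
(3,6): OLD=8847611147037727/70368744177664 → NEW=0, ERR=8847611147037727/70368744177664
Output grid:
  Row 0: .####..  (3 black, running=3)
  Row 1: #.#..##  (3 black, running=6)
  Row 2: .##.##.  (3 black, running=9)
  Row 3: ..##...  (5 black, running=14)

Answer: 14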